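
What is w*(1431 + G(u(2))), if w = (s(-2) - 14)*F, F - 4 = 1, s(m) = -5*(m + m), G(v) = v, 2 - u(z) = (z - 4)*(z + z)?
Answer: 43230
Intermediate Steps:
u(z) = 2 - 2*z*(-4 + z) (u(z) = 2 - (z - 4)*(z + z) = 2 - (-4 + z)*2*z = 2 - 2*z*(-4 + z))
s(m) = -10*m
F = 5 (F = 4 + 1 = 5)
w = 30 (w = (-10*(-2) - 14)*5 = (20 - 14)*5 = 6*5 = 30)
w*(1431 + G(u(2))) = 30*(1431 + (2 - 2*2² + 8*2)) = 30*(1431 + (2 - 2*4 + 16)) = 30*(1431 + (2 - 8 + 16)) = 30*(1431 + 10) = 30*1441 = 43230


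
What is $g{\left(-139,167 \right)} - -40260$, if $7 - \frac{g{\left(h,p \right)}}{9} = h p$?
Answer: $249240$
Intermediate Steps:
$g{\left(h,p \right)} = 63 - 9 h p$
$g{\left(-139,167 \right)} - -40260 = \left(63 - \left(-1251\right) 167\right) - -40260 = \left(63 + 208917\right) + 40260 = 208980 + 40260 = 249240$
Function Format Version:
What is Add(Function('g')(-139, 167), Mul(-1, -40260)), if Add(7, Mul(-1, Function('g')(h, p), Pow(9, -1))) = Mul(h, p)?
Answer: 249240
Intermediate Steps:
Function('g')(h, p) = Add(63, Mul(-9, h, p)) (Function('g')(h, p) = Add(63, Mul(-9, Mul(h, p))) = Add(63, Mul(-9, h, p)))
Add(Function('g')(-139, 167), Mul(-1, -40260)) = Add(Add(63, Mul(-9, -139, 167)), Mul(-1, -40260)) = Add(Add(63, 208917), 40260) = Add(208980, 40260) = 249240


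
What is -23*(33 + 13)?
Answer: -1058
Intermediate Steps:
-23*(33 + 13) = -23*46 = -1058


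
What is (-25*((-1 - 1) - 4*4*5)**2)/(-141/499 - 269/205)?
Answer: 4298947375/40784 ≈ 1.0541e+5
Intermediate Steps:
(-25*((-1 - 1) - 4*4*5)**2)/(-141/499 - 269/205) = (-25*(-2 - 16*5)**2)/(-141*1/499 - 269*1/205) = (-25*(-2 - 80)**2)/(-141/499 - 269/205) = (-25*(-82)**2)/(-163136/102295) = -25*6724*(-102295/163136) = -168100*(-102295/163136) = 4298947375/40784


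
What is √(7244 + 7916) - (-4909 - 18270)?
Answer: 23179 + 2*√3790 ≈ 23302.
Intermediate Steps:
√(7244 + 7916) - (-4909 - 18270) = √15160 - 1*(-23179) = 2*√3790 + 23179 = 23179 + 2*√3790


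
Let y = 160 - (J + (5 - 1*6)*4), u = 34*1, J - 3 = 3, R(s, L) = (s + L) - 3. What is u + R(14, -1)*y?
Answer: 1614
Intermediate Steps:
R(s, L) = -3 + L + s (R(s, L) = (L + s) - 3 = -3 + L + s)
J = 6 (J = 3 + 3 = 6)
u = 34
y = 158 (y = 160 - (6 + (5 - 1*6)*4) = 160 - (6 + (5 - 6)*4) = 160 - (6 - 1*4) = 160 - (6 - 4) = 160 - 1*2 = 160 - 2 = 158)
u + R(14, -1)*y = 34 + (-3 - 1 + 14)*158 = 34 + 10*158 = 34 + 1580 = 1614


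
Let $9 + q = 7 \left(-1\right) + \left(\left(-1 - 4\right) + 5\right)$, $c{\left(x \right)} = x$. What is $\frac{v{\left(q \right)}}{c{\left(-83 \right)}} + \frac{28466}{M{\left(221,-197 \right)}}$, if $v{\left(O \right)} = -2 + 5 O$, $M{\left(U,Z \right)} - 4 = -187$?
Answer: $- \frac{2347672}{15189} \approx -154.56$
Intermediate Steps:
$M{\left(U,Z \right)} = -183$ ($M{\left(U,Z \right)} = 4 - 187 = -183$)
$q = -16$ ($q = -9 + \left(7 \left(-1\right) + \left(\left(-1 - 4\right) + 5\right)\right) = -9 + \left(-7 + \left(-5 + 5\right)\right) = -9 + \left(-7 + 0\right) = -9 - 7 = -16$)
$\frac{v{\left(q \right)}}{c{\left(-83 \right)}} + \frac{28466}{M{\left(221,-197 \right)}} = \frac{-2 + 5 \left(-16\right)}{-83} + \frac{28466}{-183} = \left(-2 - 80\right) \left(- \frac{1}{83}\right) + 28466 \left(- \frac{1}{183}\right) = \left(-82\right) \left(- \frac{1}{83}\right) - \frac{28466}{183} = \frac{82}{83} - \frac{28466}{183} = - \frac{2347672}{15189}$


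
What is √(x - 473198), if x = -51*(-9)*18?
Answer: 2*I*√116234 ≈ 681.86*I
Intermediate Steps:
x = 8262 (x = 459*18 = 8262)
√(x - 473198) = √(8262 - 473198) = √(-464936) = 2*I*√116234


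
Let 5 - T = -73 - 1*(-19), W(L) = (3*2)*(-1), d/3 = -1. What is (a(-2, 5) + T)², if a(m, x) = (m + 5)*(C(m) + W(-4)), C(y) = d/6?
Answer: 6241/4 ≈ 1560.3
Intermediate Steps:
d = -3 (d = 3*(-1) = -3)
C(y) = -½ (C(y) = -3/6 = -3*⅙ = -½)
W(L) = -6 (W(L) = 6*(-1) = -6)
T = 59 (T = 5 - (-73 - 1*(-19)) = 5 - (-73 + 19) = 5 - 1*(-54) = 5 + 54 = 59)
a(m, x) = -65/2 - 13*m/2 (a(m, x) = (m + 5)*(-½ - 6) = (5 + m)*(-13/2) = -65/2 - 13*m/2)
(a(-2, 5) + T)² = ((-65/2 - 13/2*(-2)) + 59)² = ((-65/2 + 13) + 59)² = (-39/2 + 59)² = (79/2)² = 6241/4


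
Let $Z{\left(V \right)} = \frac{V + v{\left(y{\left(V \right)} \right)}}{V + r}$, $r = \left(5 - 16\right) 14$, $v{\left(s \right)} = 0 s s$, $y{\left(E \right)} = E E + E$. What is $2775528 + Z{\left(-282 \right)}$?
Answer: $\frac{605065245}{218} \approx 2.7755 \cdot 10^{6}$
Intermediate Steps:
$y{\left(E \right)} = E + E^{2}$ ($y{\left(E \right)} = E^{2} + E = E + E^{2}$)
$v{\left(s \right)} = 0$ ($v{\left(s \right)} = 0 s = 0$)
$r = -154$ ($r = \left(-11\right) 14 = -154$)
$Z{\left(V \right)} = \frac{V}{-154 + V}$ ($Z{\left(V \right)} = \frac{V + 0}{V - 154} = \frac{V}{-154 + V}$)
$2775528 + Z{\left(-282 \right)} = 2775528 - \frac{282}{-154 - 282} = 2775528 - \frac{282}{-436} = 2775528 - - \frac{141}{218} = 2775528 + \frac{141}{218} = \frac{605065245}{218}$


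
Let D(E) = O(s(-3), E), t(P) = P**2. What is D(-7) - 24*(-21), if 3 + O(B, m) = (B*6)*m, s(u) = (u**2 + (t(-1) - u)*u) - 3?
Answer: 753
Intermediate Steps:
s(u) = -3 + u**2 + u*(1 - u) (s(u) = (u**2 + ((-1)**2 - u)*u) - 3 = (u**2 + (1 - u)*u) - 3 = (u**2 + u*(1 - u)) - 3 = -3 + u**2 + u*(1 - u))
O(B, m) = -3 + 6*B*m (O(B, m) = -3 + (B*6)*m = -3 + (6*B)*m = -3 + 6*B*m)
D(E) = -3 - 36*E (D(E) = -3 + 6*(-3 - 3)*E = -3 + 6*(-6)*E = -3 - 36*E)
D(-7) - 24*(-21) = (-3 - 36*(-7)) - 24*(-21) = (-3 + 252) + 504 = 249 + 504 = 753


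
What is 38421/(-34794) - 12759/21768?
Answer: -23708981/14025848 ≈ -1.6904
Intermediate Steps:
38421/(-34794) - 12759/21768 = 38421*(-1/34794) - 12759*1/21768 = -4269/3866 - 4253/7256 = -23708981/14025848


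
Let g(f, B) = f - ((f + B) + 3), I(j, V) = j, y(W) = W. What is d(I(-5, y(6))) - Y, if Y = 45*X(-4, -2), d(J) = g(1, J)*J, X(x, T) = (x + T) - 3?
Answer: 395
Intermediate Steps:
X(x, T) = -3 + T + x (X(x, T) = (T + x) - 3 = -3 + T + x)
g(f, B) = -3 - B (g(f, B) = f - ((B + f) + 3) = f - (3 + B + f) = f + (-3 - B - f) = -3 - B)
d(J) = J*(-3 - J) (d(J) = (-3 - J)*J = J*(-3 - J))
Y = -405 (Y = 45*(-3 - 2 - 4) = 45*(-9) = -405)
d(I(-5, y(6))) - Y = -1*(-5)*(3 - 5) - 1*(-405) = -1*(-5)*(-2) + 405 = -10 + 405 = 395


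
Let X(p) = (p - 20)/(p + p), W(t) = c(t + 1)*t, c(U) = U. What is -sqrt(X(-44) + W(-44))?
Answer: -2*sqrt(57255)/11 ≈ -43.505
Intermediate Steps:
W(t) = t*(1 + t) (W(t) = (t + 1)*t = (1 + t)*t = t*(1 + t))
X(p) = (-20 + p)/(2*p) (X(p) = (-20 + p)/((2*p)) = (-20 + p)*(1/(2*p)) = (-20 + p)/(2*p))
-sqrt(X(-44) + W(-44)) = -sqrt((1/2)*(-20 - 44)/(-44) - 44*(1 - 44)) = -sqrt((1/2)*(-1/44)*(-64) - 44*(-43)) = -sqrt(8/11 + 1892) = -sqrt(20820/11) = -2*sqrt(57255)/11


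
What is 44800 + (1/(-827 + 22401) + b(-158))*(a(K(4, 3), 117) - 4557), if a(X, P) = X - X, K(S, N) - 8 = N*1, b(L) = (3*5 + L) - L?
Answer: -72597161/3082 ≈ -23555.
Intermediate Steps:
b(L) = 15 (b(L) = (15 + L) - L = 15)
K(S, N) = 8 + N (K(S, N) = 8 + N*1 = 8 + N)
a(X, P) = 0
44800 + (1/(-827 + 22401) + b(-158))*(a(K(4, 3), 117) - 4557) = 44800 + (1/(-827 + 22401) + 15)*(0 - 4557) = 44800 + (1/21574 + 15)*(-4557) = 44800 + (323611/21574)*(-4557) = 44800 - 210670761/3082 = -72597161/3082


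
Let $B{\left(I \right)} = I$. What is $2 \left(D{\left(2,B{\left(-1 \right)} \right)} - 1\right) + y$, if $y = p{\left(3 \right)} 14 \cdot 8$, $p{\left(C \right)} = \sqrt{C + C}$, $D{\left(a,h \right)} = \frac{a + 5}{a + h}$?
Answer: $12 + 112 \sqrt{6} \approx 286.34$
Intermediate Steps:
$D{\left(a,h \right)} = \frac{5 + a}{a + h}$
$p{\left(C \right)} = \sqrt{2} \sqrt{C}$ ($p{\left(C \right)} = \sqrt{2 C} = \sqrt{2} \sqrt{C}$)
$y = 112 \sqrt{6}$ ($y = \sqrt{2} \sqrt{3} \cdot 14 \cdot 8 = \sqrt{6} \cdot 14 \cdot 8 = 14 \sqrt{6} \cdot 8 = 112 \sqrt{6} \approx 274.34$)
$2 \left(D{\left(2,B{\left(-1 \right)} \right)} - 1\right) + y = 2 \left(\frac{5 + 2}{2 - 1} - 1\right) + 112 \sqrt{6} = 2 \left(1^{-1} \cdot 7 - 1\right) + 112 \sqrt{6} = 2 \left(1 \cdot 7 - 1\right) + 112 \sqrt{6} = 2 \left(7 - 1\right) + 112 \sqrt{6} = 2 \cdot 6 + 112 \sqrt{6} = 12 + 112 \sqrt{6}$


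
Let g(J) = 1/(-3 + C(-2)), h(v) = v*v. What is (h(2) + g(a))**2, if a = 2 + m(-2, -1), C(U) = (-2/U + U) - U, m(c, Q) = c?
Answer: 49/4 ≈ 12.250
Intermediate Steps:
C(U) = -2/U (C(U) = (U - 2/U) - U = -2/U)
h(v) = v**2
a = 0 (a = 2 - 2 = 0)
g(J) = -1/2 (g(J) = 1/(-3 - 2/(-2)) = 1/(-3 - 2*(-1/2)) = 1/(-3 + 1) = 1/(-2) = -1/2)
(h(2) + g(a))**2 = (2**2 - 1/2)**2 = (4 - 1/2)**2 = (7/2)**2 = 49/4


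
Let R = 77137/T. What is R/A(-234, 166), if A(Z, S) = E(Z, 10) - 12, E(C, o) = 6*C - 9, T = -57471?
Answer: 77137/81896175 ≈ 0.00094189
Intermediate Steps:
E(C, o) = -9 + 6*C
A(Z, S) = -21 + 6*Z (A(Z, S) = (-9 + 6*Z) - 12 = -21 + 6*Z)
R = -77137/57471 (R = 77137/(-57471) = 77137*(-1/57471) = -77137/57471 ≈ -1.3422)
R/A(-234, 166) = -77137/(57471*(-21 + 6*(-234))) = -77137/(57471*(-21 - 1404)) = -77137/57471/(-1425) = -77137/57471*(-1/1425) = 77137/81896175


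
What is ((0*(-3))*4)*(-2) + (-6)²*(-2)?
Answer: -72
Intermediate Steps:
((0*(-3))*4)*(-2) + (-6)²*(-2) = (0*4)*(-2) + 36*(-2) = 0*(-2) - 72 = 0 - 72 = -72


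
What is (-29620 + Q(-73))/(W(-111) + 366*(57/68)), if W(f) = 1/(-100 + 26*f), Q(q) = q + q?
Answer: -755490846/7786733 ≈ -97.023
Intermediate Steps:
Q(q) = 2*q
(-29620 + Q(-73))/(W(-111) + 366*(57/68)) = (-29620 + 2*(-73))/(1/(2*(-50 + 13*(-111))) + 366*(57/68)) = (-29620 - 146)/(1/(2*(-50 - 1443)) + 366*(57*(1/68))) = -29766/((½)/(-1493) + 366*(57/68)) = -29766/((½)*(-1/1493) + 10431/34) = -29766/(-1/2986 + 10431/34) = -29766/7786733/25381 = -29766*25381/7786733 = -755490846/7786733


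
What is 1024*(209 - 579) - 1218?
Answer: -380098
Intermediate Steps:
1024*(209 - 579) - 1218 = 1024*(-370) - 1218 = -378880 - 1218 = -380098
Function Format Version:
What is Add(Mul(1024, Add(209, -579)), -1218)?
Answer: -380098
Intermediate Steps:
Add(Mul(1024, Add(209, -579)), -1218) = Add(Mul(1024, -370), -1218) = Add(-378880, -1218) = -380098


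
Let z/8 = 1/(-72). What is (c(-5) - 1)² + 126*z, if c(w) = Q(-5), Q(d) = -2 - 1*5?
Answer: 50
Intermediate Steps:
Q(d) = -7 (Q(d) = -2 - 5 = -7)
c(w) = -7
z = -⅑ (z = 8/(-72) = 8*(-1/72) = -⅑ ≈ -0.11111)
(c(-5) - 1)² + 126*z = (-7 - 1)² + 126*(-⅑) = (-8)² - 14 = 64 - 14 = 50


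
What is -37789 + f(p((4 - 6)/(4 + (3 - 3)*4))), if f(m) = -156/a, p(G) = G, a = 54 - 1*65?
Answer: -415523/11 ≈ -37775.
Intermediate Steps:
a = -11 (a = 54 - 65 = -11)
f(m) = 156/11 (f(m) = -156/(-11) = -156*(-1/11) = 156/11)
-37789 + f(p((4 - 6)/(4 + (3 - 3)*4))) = -37789 + 156/11 = -415523/11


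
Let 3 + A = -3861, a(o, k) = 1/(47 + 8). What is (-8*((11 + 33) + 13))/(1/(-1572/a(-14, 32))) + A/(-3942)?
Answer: 25902724964/657 ≈ 3.9426e+7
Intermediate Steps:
a(o, k) = 1/55
A = -3864 (A = -3 - 3861 = -3864)
(-8*((11 + 33) + 13))/(1/(-1572/a(-14, 32))) + A/(-3942) = (-8*((11 + 33) + 13))/(1/(-1572/1/55)) - 3864/(-3942) = (-8*(44 + 13))/(1/(-1572*55)) - 3864*(-1/3942) = (-8*57)/(1/(-86460)) + 644/657 = -456/(-1/86460) + 644/657 = -456*(-86460) + 644/657 = 39425760 + 644/657 = 25902724964/657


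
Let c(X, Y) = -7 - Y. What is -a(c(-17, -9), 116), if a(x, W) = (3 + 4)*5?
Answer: -35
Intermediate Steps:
a(x, W) = 35 (a(x, W) = 7*5 = 35)
-a(c(-17, -9), 116) = -1*35 = -35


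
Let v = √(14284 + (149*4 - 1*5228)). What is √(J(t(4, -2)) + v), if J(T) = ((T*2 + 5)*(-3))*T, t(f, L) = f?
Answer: √(-156 + 2*√2413) ≈ 7.5997*I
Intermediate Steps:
J(T) = T*(-15 - 6*T) (J(T) = ((2*T + 5)*(-3))*T = ((5 + 2*T)*(-3))*T = (-15 - 6*T)*T = T*(-15 - 6*T))
v = 2*√2413 (v = √(14284 + (596 - 5228)) = √(14284 - 4632) = √9652 = 2*√2413 ≈ 98.245)
√(J(t(4, -2)) + v) = √(-3*4*(5 + 2*4) + 2*√2413) = √(-3*4*(5 + 8) + 2*√2413) = √(-3*4*13 + 2*√2413) = √(-156 + 2*√2413)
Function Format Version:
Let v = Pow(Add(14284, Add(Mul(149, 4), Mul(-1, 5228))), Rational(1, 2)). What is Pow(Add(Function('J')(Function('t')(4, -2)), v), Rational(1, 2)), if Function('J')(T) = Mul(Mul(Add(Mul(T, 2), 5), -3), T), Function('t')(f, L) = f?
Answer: Pow(Add(-156, Mul(2, Pow(2413, Rational(1, 2)))), Rational(1, 2)) ≈ Mul(7.5997, I)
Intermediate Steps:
Function('J')(T) = Mul(T, Add(-15, Mul(-6, T))) (Function('J')(T) = Mul(Mul(Add(Mul(2, T), 5), -3), T) = Mul(Mul(Add(5, Mul(2, T)), -3), T) = Mul(Add(-15, Mul(-6, T)), T) = Mul(T, Add(-15, Mul(-6, T))))
v = Mul(2, Pow(2413, Rational(1, 2))) (v = Pow(Add(14284, Add(596, -5228)), Rational(1, 2)) = Pow(Add(14284, -4632), Rational(1, 2)) = Pow(9652, Rational(1, 2)) = Mul(2, Pow(2413, Rational(1, 2))) ≈ 98.245)
Pow(Add(Function('J')(Function('t')(4, -2)), v), Rational(1, 2)) = Pow(Add(Mul(-3, 4, Add(5, Mul(2, 4))), Mul(2, Pow(2413, Rational(1, 2)))), Rational(1, 2)) = Pow(Add(Mul(-3, 4, Add(5, 8)), Mul(2, Pow(2413, Rational(1, 2)))), Rational(1, 2)) = Pow(Add(Mul(-3, 4, 13), Mul(2, Pow(2413, Rational(1, 2)))), Rational(1, 2)) = Pow(Add(-156, Mul(2, Pow(2413, Rational(1, 2)))), Rational(1, 2))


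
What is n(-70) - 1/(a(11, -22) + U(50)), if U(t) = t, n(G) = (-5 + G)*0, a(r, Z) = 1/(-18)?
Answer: -18/899 ≈ -0.020022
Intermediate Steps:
a(r, Z) = -1/18
n(G) = 0
n(-70) - 1/(a(11, -22) + U(50)) = 0 - 1/(-1/18 + 50) = 0 - 1/899/18 = 0 - 1*18/899 = 0 - 18/899 = -18/899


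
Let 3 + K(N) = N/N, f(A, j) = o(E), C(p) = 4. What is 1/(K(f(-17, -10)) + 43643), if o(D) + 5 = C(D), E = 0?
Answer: 1/43641 ≈ 2.2914e-5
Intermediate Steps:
o(D) = -1 (o(D) = -5 + 4 = -1)
f(A, j) = -1
K(N) = -2 (K(N) = -3 + N/N = -3 + 1 = -2)
1/(K(f(-17, -10)) + 43643) = 1/(-2 + 43643) = 1/43641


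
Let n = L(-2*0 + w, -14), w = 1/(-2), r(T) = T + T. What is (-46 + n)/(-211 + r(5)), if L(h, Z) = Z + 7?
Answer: 53/201 ≈ 0.26368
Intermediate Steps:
r(T) = 2*T
w = -½ ≈ -0.50000
L(h, Z) = 7 + Z
n = -7 (n = 7 - 14 = -7)
(-46 + n)/(-211 + r(5)) = (-46 - 7)/(-211 + 2*5) = -53/(-211 + 10) = -53/(-201) = -53*(-1/201) = 53/201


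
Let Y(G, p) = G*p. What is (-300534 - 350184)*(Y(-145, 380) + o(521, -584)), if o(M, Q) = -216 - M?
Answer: 36334140966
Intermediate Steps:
(-300534 - 350184)*(Y(-145, 380) + o(521, -584)) = (-300534 - 350184)*(-145*380 + (-216 - 1*521)) = -650718*(-55100 + (-216 - 521)) = -650718*(-55100 - 737) = -650718*(-55837) = 36334140966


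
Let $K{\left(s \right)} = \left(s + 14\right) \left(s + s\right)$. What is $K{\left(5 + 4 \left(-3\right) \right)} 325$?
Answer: $-31850$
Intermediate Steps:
$K{\left(s \right)} = 2 s \left(14 + s\right)$ ($K{\left(s \right)} = \left(14 + s\right) 2 s = 2 s \left(14 + s\right)$)
$K{\left(5 + 4 \left(-3\right) \right)} 325 = 2 \left(5 + 4 \left(-3\right)\right) \left(14 + \left(5 + 4 \left(-3\right)\right)\right) 325 = 2 \left(5 - 12\right) \left(14 + \left(5 - 12\right)\right) 325 = 2 \left(-7\right) \left(14 - 7\right) 325 = 2 \left(-7\right) 7 \cdot 325 = \left(-98\right) 325 = -31850$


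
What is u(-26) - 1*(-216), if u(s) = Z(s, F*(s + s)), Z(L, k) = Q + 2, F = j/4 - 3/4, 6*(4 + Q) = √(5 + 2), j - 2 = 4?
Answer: 214 + √7/6 ≈ 214.44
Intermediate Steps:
j = 6 (j = 2 + 4 = 6)
Q = -4 + √7/6 (Q = -4 + √(5 + 2)/6 = -4 + √7/6 ≈ -3.5590)
F = ¾ (F = 6/4 - 3/4 = 6*(¼) - 3*¼ = 3/2 - ¾ = ¾ ≈ 0.75000)
Z(L, k) = -2 + √7/6 (Z(L, k) = (-4 + √7/6) + 2 = -2 + √7/6)
u(s) = -2 + √7/6
u(-26) - 1*(-216) = (-2 + √7/6) - 1*(-216) = (-2 + √7/6) + 216 = 214 + √7/6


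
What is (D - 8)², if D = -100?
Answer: 11664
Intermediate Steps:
(D - 8)² = (-100 - 8)² = (-108)² = 11664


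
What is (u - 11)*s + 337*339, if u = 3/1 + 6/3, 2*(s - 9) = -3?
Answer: 114198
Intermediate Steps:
s = 15/2 (s = 9 + (½)*(-3) = 9 - 3/2 = 15/2 ≈ 7.5000)
u = 5 (u = 3*1 + 6*(⅓) = 3 + 2 = 5)
(u - 11)*s + 337*339 = (5 - 11)*(15/2) + 337*339 = -6*15/2 + 114243 = -45 + 114243 = 114198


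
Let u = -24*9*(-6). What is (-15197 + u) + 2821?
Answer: -11080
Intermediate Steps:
u = 1296 (u = -216*(-6) = 1296)
(-15197 + u) + 2821 = (-15197 + 1296) + 2821 = -13901 + 2821 = -11080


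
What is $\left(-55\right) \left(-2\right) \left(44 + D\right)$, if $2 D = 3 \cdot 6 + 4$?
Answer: $6050$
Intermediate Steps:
$D = 11$ ($D = \frac{3 \cdot 6 + 4}{2} = \frac{18 + 4}{2} = \frac{1}{2} \cdot 22 = 11$)
$\left(-55\right) \left(-2\right) \left(44 + D\right) = \left(-55\right) \left(-2\right) \left(44 + 11\right) = 110 \cdot 55 = 6050$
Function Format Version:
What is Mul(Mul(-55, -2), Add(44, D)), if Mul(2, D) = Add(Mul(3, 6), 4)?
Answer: 6050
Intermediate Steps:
D = 11 (D = Mul(Rational(1, 2), Add(Mul(3, 6), 4)) = Mul(Rational(1, 2), Add(18, 4)) = Mul(Rational(1, 2), 22) = 11)
Mul(Mul(-55, -2), Add(44, D)) = Mul(Mul(-55, -2), Add(44, 11)) = Mul(110, 55) = 6050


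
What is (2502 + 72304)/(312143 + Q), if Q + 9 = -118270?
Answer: 37403/96932 ≈ 0.38587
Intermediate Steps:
Q = -118279 (Q = -9 - 118270 = -118279)
(2502 + 72304)/(312143 + Q) = (2502 + 72304)/(312143 - 118279) = 74806/193864 = 74806*(1/193864) = 37403/96932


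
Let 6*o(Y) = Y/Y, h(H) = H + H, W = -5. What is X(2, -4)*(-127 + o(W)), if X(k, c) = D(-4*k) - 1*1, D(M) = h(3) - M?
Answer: -9893/6 ≈ -1648.8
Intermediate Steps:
h(H) = 2*H
D(M) = 6 - M (D(M) = 2*3 - M = 6 - M)
X(k, c) = 5 + 4*k (X(k, c) = (6 - (-4)*k) - 1*1 = (6 + 4*k) - 1 = 5 + 4*k)
o(Y) = ⅙ (o(Y) = (Y/Y)/6 = (⅙)*1 = ⅙)
X(2, -4)*(-127 + o(W)) = (5 + 4*2)*(-127 + ⅙) = (5 + 8)*(-761/6) = 13*(-761/6) = -9893/6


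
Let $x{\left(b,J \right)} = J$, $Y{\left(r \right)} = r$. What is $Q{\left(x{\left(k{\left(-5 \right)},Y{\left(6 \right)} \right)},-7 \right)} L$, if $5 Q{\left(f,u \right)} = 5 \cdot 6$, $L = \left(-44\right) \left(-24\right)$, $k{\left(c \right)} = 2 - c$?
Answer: $6336$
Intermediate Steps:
$L = 1056$
$Q{\left(f,u \right)} = 6$ ($Q{\left(f,u \right)} = \frac{5 \cdot 6}{5} = \frac{1}{5} \cdot 30 = 6$)
$Q{\left(x{\left(k{\left(-5 \right)},Y{\left(6 \right)} \right)},-7 \right)} L = 6 \cdot 1056 = 6336$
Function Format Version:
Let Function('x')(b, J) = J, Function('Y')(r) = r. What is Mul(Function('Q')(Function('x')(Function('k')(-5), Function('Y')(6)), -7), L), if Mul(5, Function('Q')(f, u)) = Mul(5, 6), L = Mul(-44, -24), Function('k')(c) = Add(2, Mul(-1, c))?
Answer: 6336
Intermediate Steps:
L = 1056
Function('Q')(f, u) = 6 (Function('Q')(f, u) = Mul(Rational(1, 5), Mul(5, 6)) = Mul(Rational(1, 5), 30) = 6)
Mul(Function('Q')(Function('x')(Function('k')(-5), Function('Y')(6)), -7), L) = Mul(6, 1056) = 6336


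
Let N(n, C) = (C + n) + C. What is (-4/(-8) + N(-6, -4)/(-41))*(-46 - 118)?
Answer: -138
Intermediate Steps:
N(n, C) = n + 2*C
(-4/(-8) + N(-6, -4)/(-41))*(-46 - 118) = (-4/(-8) + (-6 + 2*(-4))/(-41))*(-46 - 118) = (-4*(-⅛) + (-6 - 8)*(-1/41))*(-164) = (½ - 14*(-1/41))*(-164) = (½ + 14/41)*(-164) = (69/82)*(-164) = -138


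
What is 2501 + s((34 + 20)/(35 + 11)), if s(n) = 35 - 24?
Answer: 2512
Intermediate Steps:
s(n) = 11
2501 + s((34 + 20)/(35 + 11)) = 2501 + 11 = 2512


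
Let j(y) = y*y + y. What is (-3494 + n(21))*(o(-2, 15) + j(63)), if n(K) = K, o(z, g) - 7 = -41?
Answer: -13885054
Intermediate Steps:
o(z, g) = -34 (o(z, g) = 7 - 41 = -34)
j(y) = y + y² (j(y) = y² + y = y + y²)
(-3494 + n(21))*(o(-2, 15) + j(63)) = (-3494 + 21)*(-34 + 63*(1 + 63)) = -3473*(-34 + 63*64) = -3473*(-34 + 4032) = -3473*3998 = -13885054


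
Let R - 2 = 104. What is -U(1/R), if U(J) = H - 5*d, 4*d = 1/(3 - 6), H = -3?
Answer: 31/12 ≈ 2.5833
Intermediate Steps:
R = 106 (R = 2 + 104 = 106)
d = -1/12 (d = 1/(4*(3 - 6)) = (¼)/(-3) = (¼)*(-⅓) = -1/12 ≈ -0.083333)
U(J) = -31/12 (U(J) = -3 - 5*(-1/12) = -3 + 5/12 = -31/12)
-U(1/R) = -1*(-31/12) = 31/12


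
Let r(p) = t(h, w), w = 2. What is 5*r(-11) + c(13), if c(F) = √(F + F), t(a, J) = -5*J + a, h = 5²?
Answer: 75 + √26 ≈ 80.099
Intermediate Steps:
h = 25
t(a, J) = a - 5*J
r(p) = 15 (r(p) = 25 - 5*2 = 25 - 10 = 15)
c(F) = √2*√F (c(F) = √(2*F) = √2*√F)
5*r(-11) + c(13) = 5*15 + √2*√13 = 75 + √26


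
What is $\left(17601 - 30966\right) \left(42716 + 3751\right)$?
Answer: $-621031455$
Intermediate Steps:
$\left(17601 - 30966\right) \left(42716 + 3751\right) = \left(-13365\right) 46467 = -621031455$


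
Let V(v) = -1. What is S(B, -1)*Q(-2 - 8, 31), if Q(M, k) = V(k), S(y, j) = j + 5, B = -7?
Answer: -4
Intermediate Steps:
S(y, j) = 5 + j
Q(M, k) = -1
S(B, -1)*Q(-2 - 8, 31) = (5 - 1)*(-1) = 4*(-1) = -4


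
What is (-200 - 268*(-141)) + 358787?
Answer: 396375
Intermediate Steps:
(-200 - 268*(-141)) + 358787 = (-200 + 37788) + 358787 = 37588 + 358787 = 396375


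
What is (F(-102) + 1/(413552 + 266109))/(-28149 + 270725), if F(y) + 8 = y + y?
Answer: -144088131/164869446736 ≈ -0.00087395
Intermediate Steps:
F(y) = -8 + 2*y (F(y) = -8 + (y + y) = -8 + 2*y)
(F(-102) + 1/(413552 + 266109))/(-28149 + 270725) = ((-8 + 2*(-102)) + 1/(413552 + 266109))/(-28149 + 270725) = ((-8 - 204) + 1/679661)/242576 = (-212 + 1/679661)*(1/242576) = -144088131/679661*1/242576 = -144088131/164869446736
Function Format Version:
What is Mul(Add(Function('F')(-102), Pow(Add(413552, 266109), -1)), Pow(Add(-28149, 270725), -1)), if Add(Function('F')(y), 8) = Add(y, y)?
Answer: Rational(-144088131, 164869446736) ≈ -0.00087395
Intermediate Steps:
Function('F')(y) = Add(-8, Mul(2, y)) (Function('F')(y) = Add(-8, Add(y, y)) = Add(-8, Mul(2, y)))
Mul(Add(Function('F')(-102), Pow(Add(413552, 266109), -1)), Pow(Add(-28149, 270725), -1)) = Mul(Add(Add(-8, Mul(2, -102)), Pow(Add(413552, 266109), -1)), Pow(Add(-28149, 270725), -1)) = Mul(Add(Add(-8, -204), Pow(679661, -1)), Pow(242576, -1)) = Mul(Add(-212, Rational(1, 679661)), Rational(1, 242576)) = Mul(Rational(-144088131, 679661), Rational(1, 242576)) = Rational(-144088131, 164869446736)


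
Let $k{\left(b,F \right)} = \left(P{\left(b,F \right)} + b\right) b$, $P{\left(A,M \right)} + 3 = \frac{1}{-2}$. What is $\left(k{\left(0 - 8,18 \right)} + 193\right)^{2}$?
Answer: $81225$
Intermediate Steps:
$P{\left(A,M \right)} = - \frac{7}{2}$ ($P{\left(A,M \right)} = -3 + \frac{1}{-2} = -3 - \frac{1}{2} = - \frac{7}{2}$)
$k{\left(b,F \right)} = b \left(- \frac{7}{2} + b\right)$ ($k{\left(b,F \right)} = \left(- \frac{7}{2} + b\right) b = b \left(- \frac{7}{2} + b\right)$)
$\left(k{\left(0 - 8,18 \right)} + 193\right)^{2} = \left(\frac{\left(0 - 8\right) \left(-7 + 2 \left(0 - 8\right)\right)}{2} + 193\right)^{2} = \left(\frac{1}{2} \left(-8\right) \left(-7 + 2 \left(-8\right)\right) + 193\right)^{2} = \left(\frac{1}{2} \left(-8\right) \left(-7 - 16\right) + 193\right)^{2} = \left(\frac{1}{2} \left(-8\right) \left(-23\right) + 193\right)^{2} = \left(92 + 193\right)^{2} = 285^{2} = 81225$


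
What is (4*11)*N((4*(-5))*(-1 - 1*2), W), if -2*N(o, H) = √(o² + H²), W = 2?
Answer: -44*√901 ≈ -1320.7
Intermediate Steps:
N(o, H) = -√(H² + o²)/2 (N(o, H) = -√(o² + H²)/2 = -√(H² + o²)/2)
(4*11)*N((4*(-5))*(-1 - 1*2), W) = (4*11)*(-√(2² + ((4*(-5))*(-1 - 1*2))²)/2) = 44*(-√(4 + (-20*(-1 - 2))²)/2) = 44*(-√(4 + (-20*(-3))²)/2) = 44*(-√(4 + 60²)/2) = 44*(-√(4 + 3600)/2) = 44*(-√901) = -44*√901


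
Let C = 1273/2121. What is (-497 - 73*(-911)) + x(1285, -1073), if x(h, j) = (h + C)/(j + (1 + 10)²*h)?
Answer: 10808743002935/163753926 ≈ 66006.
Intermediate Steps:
C = 1273/2121 (C = 1273*(1/2121) = 1273/2121 ≈ 0.60019)
x(h, j) = (1273/2121 + h)/(j + 121*h) (x(h, j) = (h + 1273/2121)/(j + (1 + 10)²*h) = (1273/2121 + h)/(j + 11²*h) = (1273/2121 + h)/(j + 121*h))
(-497 - 73*(-911)) + x(1285, -1073) = (-497 - 73*(-911)) + (1273/2121 + 1285)/(-1073 + 121*1285) = (-497 + 66503) + (2726758/2121)/(-1073 + 155485) = 66006 + (2726758/2121)/154412 = 66006 + (1/154412)*(2726758/2121) = 66006 + 1363379/163753926 = 10808743002935/163753926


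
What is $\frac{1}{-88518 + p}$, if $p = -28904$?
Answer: $- \frac{1}{117422} \approx -8.5163 \cdot 10^{-6}$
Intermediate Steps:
$\frac{1}{-88518 + p} = \frac{1}{-88518 - 28904} = \frac{1}{-117422} = - \frac{1}{117422}$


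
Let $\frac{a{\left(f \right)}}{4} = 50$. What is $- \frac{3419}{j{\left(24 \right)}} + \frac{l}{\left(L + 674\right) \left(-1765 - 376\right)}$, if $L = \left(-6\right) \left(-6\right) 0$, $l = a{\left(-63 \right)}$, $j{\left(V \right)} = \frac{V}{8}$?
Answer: $- \frac{2466866923}{2164551} \approx -1139.7$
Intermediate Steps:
$j{\left(V \right)} = \frac{V}{8}$ ($j{\left(V \right)} = V \frac{1}{8} = \frac{V}{8}$)
$a{\left(f \right)} = 200$ ($a{\left(f \right)} = 4 \cdot 50 = 200$)
$l = 200$
$L = 0$ ($L = 36 \cdot 0 = 0$)
$- \frac{3419}{j{\left(24 \right)}} + \frac{l}{\left(L + 674\right) \left(-1765 - 376\right)} = - \frac{3419}{\frac{1}{8} \cdot 24} + \frac{200}{\left(0 + 674\right) \left(-1765 - 376\right)} = - \frac{3419}{3} + \frac{200}{674 \left(-2141\right)} = \left(-3419\right) \frac{1}{3} + \frac{200}{-1443034} = - \frac{3419}{3} + 200 \left(- \frac{1}{1443034}\right) = - \frac{3419}{3} - \frac{100}{721517} = - \frac{2466866923}{2164551}$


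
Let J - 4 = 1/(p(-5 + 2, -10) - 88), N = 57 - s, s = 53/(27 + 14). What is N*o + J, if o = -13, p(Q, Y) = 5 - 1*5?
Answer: -2598505/3608 ≈ -720.21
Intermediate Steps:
p(Q, Y) = 0 (p(Q, Y) = 5 - 5 = 0)
s = 53/41 ≈ 1.2927
N = 2284/41 (N = 57 - 1*53/41 = 57 - 53/41 = 2284/41 ≈ 55.707)
J = 351/88 (J = 4 + 1/(0 - 88) = 4 + 1/(-88) = 4 - 1/88 = 351/88 ≈ 3.9886)
N*o + J = (2284/41)*(-13) + 351/88 = -29692/41 + 351/88 = -2598505/3608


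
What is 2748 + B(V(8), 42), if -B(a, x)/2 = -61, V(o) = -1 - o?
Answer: 2870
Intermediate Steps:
B(a, x) = 122 (B(a, x) = -2*(-61) = 122)
2748 + B(V(8), 42) = 2748 + 122 = 2870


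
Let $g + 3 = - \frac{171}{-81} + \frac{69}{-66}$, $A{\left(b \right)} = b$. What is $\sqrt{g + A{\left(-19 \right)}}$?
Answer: $\frac{i \sqrt{91190}}{66} \approx 4.5754 i$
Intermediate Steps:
$g = - \frac{383}{198}$ ($g = -3 + \left(- \frac{171}{-81} + \frac{69}{-66}\right) = -3 + \left(\left(-171\right) \left(- \frac{1}{81}\right) + 69 \left(- \frac{1}{66}\right)\right) = -3 + \left(\frac{19}{9} - \frac{23}{22}\right) = -3 + \frac{211}{198} = - \frac{383}{198} \approx -1.9343$)
$\sqrt{g + A{\left(-19 \right)}} = \sqrt{- \frac{383}{198} - 19} = \sqrt{- \frac{4145}{198}} = \frac{i \sqrt{91190}}{66}$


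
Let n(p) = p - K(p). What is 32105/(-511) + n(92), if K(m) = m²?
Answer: -4310197/511 ≈ -8434.8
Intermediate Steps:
n(p) = p - p²
32105/(-511) + n(92) = 32105/(-511) + 92*(1 - 1*92) = 32105*(-1/511) + 92*(1 - 92) = -32105/511 + 92*(-91) = -32105/511 - 8372 = -4310197/511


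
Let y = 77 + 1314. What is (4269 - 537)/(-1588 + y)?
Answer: -3732/197 ≈ -18.944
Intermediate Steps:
y = 1391
(4269 - 537)/(-1588 + y) = (4269 - 537)/(-1588 + 1391) = 3732/(-197) = 3732*(-1/197) = -3732/197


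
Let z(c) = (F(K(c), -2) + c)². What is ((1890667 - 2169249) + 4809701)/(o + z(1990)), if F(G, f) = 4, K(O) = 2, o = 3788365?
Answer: 4531119/7764401 ≈ 0.58358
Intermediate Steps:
z(c) = (4 + c)²
((1890667 - 2169249) + 4809701)/(o + z(1990)) = ((1890667 - 2169249) + 4809701)/(3788365 + (4 + 1990)²) = (-278582 + 4809701)/(3788365 + 1994²) = 4531119/(3788365 + 3976036) = 4531119/7764401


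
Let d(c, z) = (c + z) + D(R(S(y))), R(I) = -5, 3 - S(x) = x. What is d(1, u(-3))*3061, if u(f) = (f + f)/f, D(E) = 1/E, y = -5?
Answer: 42854/5 ≈ 8570.8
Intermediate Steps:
S(x) = 3 - x
u(f) = 2 (u(f) = (2*f)/f = 2)
d(c, z) = -1/5 + c + z (d(c, z) = (c + z) + 1/(-5) = (c + z) - 1/5 = -1/5 + c + z)
d(1, u(-3))*3061 = (-1/5 + 1 + 2)*3061 = (14/5)*3061 = 42854/5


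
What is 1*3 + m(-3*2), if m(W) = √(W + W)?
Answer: 3 + 2*I*√3 ≈ 3.0 + 3.4641*I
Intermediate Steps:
m(W) = √2*√W (m(W) = √(2*W) = √2*√W)
1*3 + m(-3*2) = 1*3 + √2*√(-3*2) = 3 + √2*√(-6) = 3 + √2*(I*√6) = 3 + 2*I*√3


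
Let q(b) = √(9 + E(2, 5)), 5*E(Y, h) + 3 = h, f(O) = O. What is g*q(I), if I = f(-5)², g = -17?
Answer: -17*√235/5 ≈ -52.121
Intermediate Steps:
E(Y, h) = -⅗ + h/5
I = 25 (I = (-5)² = 25)
q(b) = √235/5 (q(b) = √(9 + (-⅗ + (⅕)*5)) = √(9 + (-⅗ + 1)) = √(9 + ⅖) = √(47/5) = √235/5)
g*q(I) = -17*√235/5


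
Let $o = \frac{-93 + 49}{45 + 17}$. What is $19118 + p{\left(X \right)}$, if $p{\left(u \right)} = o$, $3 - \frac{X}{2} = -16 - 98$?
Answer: $\frac{592636}{31} \approx 19117.0$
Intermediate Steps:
$X = 234$ ($X = 6 - 2 \left(-16 - 98\right) = 6 - -228 = 6 + 228 = 234$)
$o = - \frac{22}{31}$ ($o = - \frac{44}{62} = \left(-44\right) \frac{1}{62} = - \frac{22}{31} \approx -0.70968$)
$p{\left(u \right)} = - \frac{22}{31}$
$19118 + p{\left(X \right)} = 19118 - \frac{22}{31} = \frac{592636}{31}$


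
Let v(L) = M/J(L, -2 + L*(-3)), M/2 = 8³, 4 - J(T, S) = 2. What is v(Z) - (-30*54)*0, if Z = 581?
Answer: 512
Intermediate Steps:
J(T, S) = 2 (J(T, S) = 4 - 1*2 = 4 - 2 = 2)
M = 1024 (M = 2*8³ = 2*512 = 1024)
v(L) = 512 (v(L) = 1024/2 = 1024*(½) = 512)
v(Z) - (-30*54)*0 = 512 - (-30*54)*0 = 512 - (-1620)*0 = 512 - 1*0 = 512 + 0 = 512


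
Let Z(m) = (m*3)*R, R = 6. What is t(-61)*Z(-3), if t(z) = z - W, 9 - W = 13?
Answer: 3078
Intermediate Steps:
W = -4 (W = 9 - 1*13 = 9 - 13 = -4)
t(z) = 4 + z (t(z) = z - 1*(-4) = z + 4 = 4 + z)
Z(m) = 18*m (Z(m) = (m*3)*6 = (3*m)*6 = 18*m)
t(-61)*Z(-3) = (4 - 61)*(18*(-3)) = -57*(-54) = 3078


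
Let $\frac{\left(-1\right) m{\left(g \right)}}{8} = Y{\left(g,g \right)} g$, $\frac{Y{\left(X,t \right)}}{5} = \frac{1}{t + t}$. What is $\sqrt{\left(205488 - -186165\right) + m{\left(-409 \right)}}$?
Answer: $\sqrt{391633} \approx 625.81$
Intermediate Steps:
$Y{\left(X,t \right)} = \frac{5}{2 t}$ ($Y{\left(X,t \right)} = \frac{5}{t + t} = \frac{5}{2 t}$)
$m{\left(g \right)} = -20$ ($m{\left(g \right)} = - 8 \frac{5}{2 g} g = \left(-8\right) \frac{5}{2} = -20$)
$\sqrt{\left(205488 - -186165\right) + m{\left(-409 \right)}} = \sqrt{\left(205488 - -186165\right) - 20} = \sqrt{\left(205488 + 186165\right) - 20} = \sqrt{391653 - 20} = \sqrt{391633}$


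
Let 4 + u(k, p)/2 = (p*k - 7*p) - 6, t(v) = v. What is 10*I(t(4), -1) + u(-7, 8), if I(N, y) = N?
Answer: -204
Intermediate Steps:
u(k, p) = -20 - 14*p + 2*k*p (u(k, p) = -8 + 2*((p*k - 7*p) - 6) = -8 + 2*((k*p - 7*p) - 6) = -8 + 2*((-7*p + k*p) - 6) = -8 + 2*(-6 - 7*p + k*p) = -8 + (-12 - 14*p + 2*k*p) = -20 - 14*p + 2*k*p)
10*I(t(4), -1) + u(-7, 8) = 10*4 + (-20 - 14*8 + 2*(-7)*8) = 40 + (-20 - 112 - 112) = 40 - 244 = -204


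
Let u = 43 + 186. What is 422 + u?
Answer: 651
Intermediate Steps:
u = 229
422 + u = 422 + 229 = 651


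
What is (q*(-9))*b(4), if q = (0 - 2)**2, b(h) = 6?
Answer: -216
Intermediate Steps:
q = 4 (q = (-2)**2 = 4)
(q*(-9))*b(4) = (4*(-9))*6 = -36*6 = -216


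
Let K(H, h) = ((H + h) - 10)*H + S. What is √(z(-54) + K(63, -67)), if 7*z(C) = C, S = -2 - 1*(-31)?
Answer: 5*I*√1687/7 ≈ 29.338*I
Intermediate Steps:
S = 29 (S = -2 + 31 = 29)
z(C) = C/7
K(H, h) = 29 + H*(-10 + H + h) (K(H, h) = ((H + h) - 10)*H + 29 = (-10 + H + h)*H + 29 = H*(-10 + H + h) + 29 = 29 + H*(-10 + H + h))
√(z(-54) + K(63, -67)) = √((⅐)*(-54) + (29 + 63² - 10*63 + 63*(-67))) = √(-54/7 + (29 + 3969 - 630 - 4221)) = √(-54/7 - 853) = √(-6025/7) = 5*I*√1687/7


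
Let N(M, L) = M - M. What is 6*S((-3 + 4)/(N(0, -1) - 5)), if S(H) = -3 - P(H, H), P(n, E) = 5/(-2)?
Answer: -3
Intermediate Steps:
P(n, E) = -5/2 (P(n, E) = 5*(-1/2) = -5/2)
N(M, L) = 0
S(H) = -1/2 (S(H) = -3 - 1*(-5/2) = -3 + 5/2 = -1/2)
6*S((-3 + 4)/(N(0, -1) - 5)) = 6*(-1/2) = -3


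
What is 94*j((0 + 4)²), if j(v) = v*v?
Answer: 24064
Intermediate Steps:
j(v) = v²
94*j((0 + 4)²) = 94*((0 + 4)²)² = 94*(4²)² = 94*16² = 94*256 = 24064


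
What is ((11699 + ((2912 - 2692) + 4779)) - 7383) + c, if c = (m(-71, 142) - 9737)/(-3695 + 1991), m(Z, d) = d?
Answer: 15882355/1704 ≈ 9320.6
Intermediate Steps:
c = 9595/1704 (c = (142 - 9737)/(-3695 + 1991) = -9595/(-1704) = -9595*(-1/1704) = 9595/1704 ≈ 5.6309)
((11699 + ((2912 - 2692) + 4779)) - 7383) + c = ((11699 + ((2912 - 2692) + 4779)) - 7383) + 9595/1704 = ((11699 + (220 + 4779)) - 7383) + 9595/1704 = ((11699 + 4999) - 7383) + 9595/1704 = (16698 - 7383) + 9595/1704 = 9315 + 9595/1704 = 15882355/1704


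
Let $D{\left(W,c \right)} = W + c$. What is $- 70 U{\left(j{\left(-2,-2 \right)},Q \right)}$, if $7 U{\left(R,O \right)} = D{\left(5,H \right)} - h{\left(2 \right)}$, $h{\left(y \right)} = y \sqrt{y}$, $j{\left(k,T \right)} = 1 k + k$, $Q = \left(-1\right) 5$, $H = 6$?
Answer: $-110 + 20 \sqrt{2} \approx -81.716$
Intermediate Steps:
$Q = -5$
$j{\left(k,T \right)} = 2 k$ ($j{\left(k,T \right)} = k + k = 2 k$)
$h{\left(y \right)} = y^{\frac{3}{2}}$
$U{\left(R,O \right)} = \frac{11}{7} - \frac{2 \sqrt{2}}{7}$ ($U{\left(R,O \right)} = \frac{\left(5 + 6\right) - 2^{\frac{3}{2}}}{7} = \frac{11 - 2 \sqrt{2}}{7} = \frac{11}{7} - \frac{2 \sqrt{2}}{7}$)
$- 70 U{\left(j{\left(-2,-2 \right)},Q \right)} = - 70 \left(\frac{11}{7} - \frac{2 \sqrt{2}}{7}\right) = -110 + 20 \sqrt{2}$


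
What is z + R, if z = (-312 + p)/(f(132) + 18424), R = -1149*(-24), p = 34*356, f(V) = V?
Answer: 127928012/4639 ≈ 27577.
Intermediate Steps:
p = 12104
R = 27576
z = 2948/4639 (z = (-312 + 12104)/(132 + 18424) = 11792/18556 = 11792*(1/18556) = 2948/4639 ≈ 0.63548)
z + R = 2948/4639 + 27576 = 127928012/4639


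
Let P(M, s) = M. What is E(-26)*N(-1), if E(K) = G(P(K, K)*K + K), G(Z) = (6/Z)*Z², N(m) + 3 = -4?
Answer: -27300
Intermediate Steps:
N(m) = -7 (N(m) = -3 - 4 = -7)
G(Z) = 6*Z
E(K) = 6*K + 6*K² (E(K) = 6*(K*K + K) = 6*(K² + K) = 6*(K + K²) = 6*K + 6*K²)
E(-26)*N(-1) = (6*(-26)*(1 - 26))*(-7) = (6*(-26)*(-25))*(-7) = 3900*(-7) = -27300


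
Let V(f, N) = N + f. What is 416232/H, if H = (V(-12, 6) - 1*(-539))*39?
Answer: 3384/169 ≈ 20.024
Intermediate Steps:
H = 20787 (H = ((6 - 12) - 1*(-539))*39 = (-6 + 539)*39 = 533*39 = 20787)
416232/H = 416232/20787 = 416232*(1/20787) = 3384/169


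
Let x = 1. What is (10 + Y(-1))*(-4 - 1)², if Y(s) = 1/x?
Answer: 275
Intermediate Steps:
Y(s) = 1 (Y(s) = 1/1 = 1)
(10 + Y(-1))*(-4 - 1)² = (10 + 1)*(-4 - 1)² = 11*(-5)² = 11*25 = 275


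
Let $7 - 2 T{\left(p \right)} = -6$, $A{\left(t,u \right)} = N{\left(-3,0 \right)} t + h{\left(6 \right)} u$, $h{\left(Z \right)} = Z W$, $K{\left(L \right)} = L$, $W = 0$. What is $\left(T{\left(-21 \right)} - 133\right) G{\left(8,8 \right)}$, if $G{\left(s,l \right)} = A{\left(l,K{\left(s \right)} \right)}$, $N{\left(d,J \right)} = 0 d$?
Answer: $0$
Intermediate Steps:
$N{\left(d,J \right)} = 0$
$h{\left(Z \right)} = 0$ ($h{\left(Z \right)} = Z 0 = 0$)
$A{\left(t,u \right)} = 0$ ($A{\left(t,u \right)} = 0 t + 0 u = 0 + 0 = 0$)
$T{\left(p \right)} = \frac{13}{2}$ ($T{\left(p \right)} = \frac{7}{2} - -3 = \frac{7}{2} + 3 = \frac{13}{2}$)
$G{\left(s,l \right)} = 0$
$\left(T{\left(-21 \right)} - 133\right) G{\left(8,8 \right)} = \left(\frac{13}{2} - 133\right) 0 = \left(- \frac{253}{2}\right) 0 = 0$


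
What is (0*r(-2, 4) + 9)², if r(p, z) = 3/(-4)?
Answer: 81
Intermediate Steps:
r(p, z) = -¾ (r(p, z) = 3*(-¼) = -¾)
(0*r(-2, 4) + 9)² = (0*(-¾) + 9)² = (0 + 9)² = 9² = 81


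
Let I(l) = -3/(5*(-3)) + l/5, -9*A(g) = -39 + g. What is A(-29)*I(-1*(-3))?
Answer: 272/45 ≈ 6.0444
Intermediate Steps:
A(g) = 13/3 - g/9 (A(g) = -(-39 + g)/9 = 13/3 - g/9)
I(l) = ⅕ + l/5 (I(l) = -3/(-15) + l*(⅕) = -3*(-1/15) + l/5 = ⅕ + l/5)
A(-29)*I(-1*(-3)) = (13/3 - ⅑*(-29))*(⅕ + (-1*(-3))/5) = (13/3 + 29/9)*(⅕ + (⅕)*3) = 68*(⅕ + ⅗)/9 = (68/9)*(⅘) = 272/45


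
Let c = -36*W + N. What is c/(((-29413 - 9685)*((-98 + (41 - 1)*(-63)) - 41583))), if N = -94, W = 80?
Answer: -1487/864085349 ≈ -1.7209e-6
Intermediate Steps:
c = -2974 (c = -36*80 - 94 = -2880 - 94 = -2974)
c/(((-29413 - 9685)*((-98 + (41 - 1)*(-63)) - 41583))) = -2974*1/((-29413 - 9685)*((-98 + (41 - 1)*(-63)) - 41583)) = -2974*(-1/(39098*((-98 + 40*(-63)) - 41583))) = -2974*(-1/(39098*((-98 - 2520) - 41583))) = -2974*(-1/(39098*(-2618 - 41583))) = -2974/((-39098*(-44201))) = -2974/1728170698 = -2974*1/1728170698 = -1487/864085349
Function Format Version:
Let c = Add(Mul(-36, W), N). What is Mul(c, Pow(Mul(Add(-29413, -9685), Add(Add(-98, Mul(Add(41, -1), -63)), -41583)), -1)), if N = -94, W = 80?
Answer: Rational(-1487, 864085349) ≈ -1.7209e-6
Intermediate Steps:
c = -2974 (c = Add(Mul(-36, 80), -94) = Add(-2880, -94) = -2974)
Mul(c, Pow(Mul(Add(-29413, -9685), Add(Add(-98, Mul(Add(41, -1), -63)), -41583)), -1)) = Mul(-2974, Pow(Mul(Add(-29413, -9685), Add(Add(-98, Mul(Add(41, -1), -63)), -41583)), -1)) = Mul(-2974, Pow(Mul(-39098, Add(Add(-98, Mul(40, -63)), -41583)), -1)) = Mul(-2974, Pow(Mul(-39098, Add(Add(-98, -2520), -41583)), -1)) = Mul(-2974, Pow(Mul(-39098, Add(-2618, -41583)), -1)) = Mul(-2974, Pow(Mul(-39098, -44201), -1)) = Mul(-2974, Pow(1728170698, -1)) = Mul(-2974, Rational(1, 1728170698)) = Rational(-1487, 864085349)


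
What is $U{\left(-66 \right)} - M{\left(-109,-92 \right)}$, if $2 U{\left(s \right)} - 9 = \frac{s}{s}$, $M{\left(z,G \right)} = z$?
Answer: $114$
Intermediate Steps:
$U{\left(s \right)} = 5$ ($U{\left(s \right)} = \frac{9}{2} + \frac{s \frac{1}{s}}{2} = \frac{9}{2} + \frac{1}{2} \cdot 1 = \frac{9}{2} + \frac{1}{2} = 5$)
$U{\left(-66 \right)} - M{\left(-109,-92 \right)} = 5 - -109 = 5 + 109 = 114$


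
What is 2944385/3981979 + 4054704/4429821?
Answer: 9729614894767/5879818065253 ≈ 1.6547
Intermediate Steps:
2944385/3981979 + 4054704/4429821 = 2944385*(1/3981979) + 4054704*(1/4429821) = 2944385/3981979 + 1351568/1476607 = 9729614894767/5879818065253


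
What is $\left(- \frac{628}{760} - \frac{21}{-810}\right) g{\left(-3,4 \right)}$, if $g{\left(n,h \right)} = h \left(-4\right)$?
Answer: $\frac{32848}{2565} \approx 12.806$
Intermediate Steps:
$g{\left(n,h \right)} = - 4 h$
$\left(- \frac{628}{760} - \frac{21}{-810}\right) g{\left(-3,4 \right)} = \left(- \frac{628}{760} - \frac{21}{-810}\right) \left(\left(-4\right) 4\right) = \left(\left(-628\right) \frac{1}{760} - - \frac{7}{270}\right) \left(-16\right) = \left(- \frac{157}{190} + \frac{7}{270}\right) \left(-16\right) = \left(- \frac{2053}{2565}\right) \left(-16\right) = \frac{32848}{2565}$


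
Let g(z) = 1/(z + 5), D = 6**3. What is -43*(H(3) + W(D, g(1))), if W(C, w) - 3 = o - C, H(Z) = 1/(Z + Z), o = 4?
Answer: 53879/6 ≈ 8979.8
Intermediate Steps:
D = 216
g(z) = 1/(5 + z)
H(Z) = 1/(2*Z)
W(C, w) = 7 - C (W(C, w) = 3 + (4 - C) = 7 - C)
-43*(H(3) + W(D, g(1))) = -43*((1/2)/3 + (7 - 1*216)) = -43*((1/2)*(1/3) + (7 - 216)) = -43*(1/6 - 209) = -43*(-1253/6) = 53879/6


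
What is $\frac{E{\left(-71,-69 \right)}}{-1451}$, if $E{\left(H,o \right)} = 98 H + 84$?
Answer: $\frac{6874}{1451} \approx 4.7374$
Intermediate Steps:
$E{\left(H,o \right)} = 84 + 98 H$
$\frac{E{\left(-71,-69 \right)}}{-1451} = \frac{84 + 98 \left(-71\right)}{-1451} = \left(84 - 6958\right) \left(- \frac{1}{1451}\right) = \left(-6874\right) \left(- \frac{1}{1451}\right) = \frac{6874}{1451}$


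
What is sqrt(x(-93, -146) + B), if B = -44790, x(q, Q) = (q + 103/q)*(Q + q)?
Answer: I*sqrt(192858006)/93 ≈ 149.33*I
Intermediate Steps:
x(q, Q) = (Q + q)*(q + 103/q)
sqrt(x(-93, -146) + B) = sqrt((103 + (-93)**2 - 146*(-93) + 103*(-146)/(-93)) - 44790) = sqrt((103 + 8649 + 13578 + 103*(-146)*(-1/93)) - 44790) = sqrt((103 + 8649 + 13578 + 15038/93) - 44790) = sqrt(2091728/93 - 44790) = sqrt(-2073742/93) = I*sqrt(192858006)/93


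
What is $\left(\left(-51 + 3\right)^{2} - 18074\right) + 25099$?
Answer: $9329$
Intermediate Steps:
$\left(\left(-51 + 3\right)^{2} - 18074\right) + 25099 = \left(\left(-48\right)^{2} - 18074\right) + 25099 = \left(2304 - 18074\right) + 25099 = -15770 + 25099 = 9329$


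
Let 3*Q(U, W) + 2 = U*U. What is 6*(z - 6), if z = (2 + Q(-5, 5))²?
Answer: 1574/3 ≈ 524.67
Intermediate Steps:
Q(U, W) = -⅔ + U²/3 (Q(U, W) = -⅔ + (U*U)/3 = -⅔ + U²/3)
z = 841/9 (z = (2 + (-⅔ + (⅓)*(-5)²))² = (2 + (-⅔ + (⅓)*25))² = (2 + (-⅔ + 25/3))² = (2 + 23/3)² = (29/3)² = 841/9 ≈ 93.444)
6*(z - 6) = 6*(841/9 - 6) = 6*(787/9) = 1574/3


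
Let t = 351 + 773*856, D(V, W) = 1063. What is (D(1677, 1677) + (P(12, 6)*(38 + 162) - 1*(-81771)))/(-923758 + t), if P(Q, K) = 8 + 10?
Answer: -86434/261719 ≈ -0.33026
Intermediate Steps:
P(Q, K) = 18
t = 662039 (t = 351 + 661688 = 662039)
(D(1677, 1677) + (P(12, 6)*(38 + 162) - 1*(-81771)))/(-923758 + t) = (1063 + (18*(38 + 162) - 1*(-81771)))/(-923758 + 662039) = (1063 + (18*200 + 81771))/(-261719) = (1063 + (3600 + 81771))*(-1/261719) = (1063 + 85371)*(-1/261719) = 86434*(-1/261719) = -86434/261719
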